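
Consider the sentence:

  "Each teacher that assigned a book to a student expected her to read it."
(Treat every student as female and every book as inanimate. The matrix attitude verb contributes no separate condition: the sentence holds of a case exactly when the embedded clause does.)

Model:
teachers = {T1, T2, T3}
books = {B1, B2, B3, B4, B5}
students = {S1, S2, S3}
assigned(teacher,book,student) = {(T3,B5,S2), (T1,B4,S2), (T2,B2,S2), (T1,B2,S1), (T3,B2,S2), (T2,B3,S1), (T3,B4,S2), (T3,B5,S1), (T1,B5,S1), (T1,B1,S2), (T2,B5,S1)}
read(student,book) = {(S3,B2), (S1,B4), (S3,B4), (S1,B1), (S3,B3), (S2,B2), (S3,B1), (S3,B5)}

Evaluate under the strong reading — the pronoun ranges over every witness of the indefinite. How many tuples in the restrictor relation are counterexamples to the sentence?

9

"her" takes "a student" as antecedent and "it" takes "a book"; both are donkey pronouns co-varying with the restrictor.
Strong reading: for every (t,b,s) with assigned(t,b,s), read(s,b).
Restrictor triples: (T1,B1,S2)→read(S2,B1) ✗  (T1,B2,S1)→read(S1,B2) ✗  (T1,B4,S2)→read(S2,B4) ✗  (T1,B5,S1)→read(S1,B5) ✗  (T2,B2,S2)→read(S2,B2) ✓  (T2,B3,S1)→read(S1,B3) ✗  (T2,B5,S1)→read(S1,B5) ✗  (T3,B2,S2)→read(S2,B2) ✓  (T3,B4,S2)→read(S2,B4) ✗  (T3,B5,S1)→read(S1,B5) ✗  (T3,B5,S2)→read(S2,B5) ✗
Counterexamples (restrictor triples failing the scope): 9.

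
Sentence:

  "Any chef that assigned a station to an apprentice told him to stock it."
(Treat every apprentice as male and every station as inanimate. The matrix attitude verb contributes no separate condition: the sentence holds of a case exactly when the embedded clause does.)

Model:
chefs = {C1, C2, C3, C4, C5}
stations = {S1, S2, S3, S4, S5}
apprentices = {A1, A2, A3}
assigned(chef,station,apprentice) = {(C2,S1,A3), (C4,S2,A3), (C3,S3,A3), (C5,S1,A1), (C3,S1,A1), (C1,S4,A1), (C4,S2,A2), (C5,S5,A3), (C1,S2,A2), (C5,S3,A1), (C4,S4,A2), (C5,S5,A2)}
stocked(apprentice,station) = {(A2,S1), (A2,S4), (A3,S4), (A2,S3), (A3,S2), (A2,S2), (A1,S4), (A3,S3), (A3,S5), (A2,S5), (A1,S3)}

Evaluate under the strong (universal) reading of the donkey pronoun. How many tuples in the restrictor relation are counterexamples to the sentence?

"him" takes "an apprentice" as antecedent and "it" takes "a station"; both are donkey pronouns co-varying with the restrictor.
Strong reading: for every (c,s,a) with assigned(c,s,a), stocked(a,s).
Restrictor triples: (C1,S2,A2)→stocked(A2,S2) ✓  (C1,S4,A1)→stocked(A1,S4) ✓  (C2,S1,A3)→stocked(A3,S1) ✗  (C3,S1,A1)→stocked(A1,S1) ✗  (C3,S3,A3)→stocked(A3,S3) ✓  (C4,S2,A2)→stocked(A2,S2) ✓  (C4,S2,A3)→stocked(A3,S2) ✓  (C4,S4,A2)→stocked(A2,S4) ✓  (C5,S1,A1)→stocked(A1,S1) ✗  (C5,S3,A1)→stocked(A1,S3) ✓  (C5,S5,A2)→stocked(A2,S5) ✓  (C5,S5,A3)→stocked(A3,S5) ✓
Counterexamples (restrictor triples failing the scope): 3.

3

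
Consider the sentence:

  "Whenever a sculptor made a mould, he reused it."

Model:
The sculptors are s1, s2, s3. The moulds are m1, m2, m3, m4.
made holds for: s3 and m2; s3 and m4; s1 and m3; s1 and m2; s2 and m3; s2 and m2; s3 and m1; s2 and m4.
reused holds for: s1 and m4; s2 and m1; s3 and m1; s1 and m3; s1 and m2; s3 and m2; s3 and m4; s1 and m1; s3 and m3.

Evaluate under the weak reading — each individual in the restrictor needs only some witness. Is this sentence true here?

False

"it" takes "a mould" as antecedent — a donkey pronoun bound across the clause boundary.
Weak reading: every sculptor s with some made-mould has at least one made-mould m such that reused(s,m).
Per sculptor: s1:✓  s2:✗  s3:✓
s2 has no witness among its made-moulds.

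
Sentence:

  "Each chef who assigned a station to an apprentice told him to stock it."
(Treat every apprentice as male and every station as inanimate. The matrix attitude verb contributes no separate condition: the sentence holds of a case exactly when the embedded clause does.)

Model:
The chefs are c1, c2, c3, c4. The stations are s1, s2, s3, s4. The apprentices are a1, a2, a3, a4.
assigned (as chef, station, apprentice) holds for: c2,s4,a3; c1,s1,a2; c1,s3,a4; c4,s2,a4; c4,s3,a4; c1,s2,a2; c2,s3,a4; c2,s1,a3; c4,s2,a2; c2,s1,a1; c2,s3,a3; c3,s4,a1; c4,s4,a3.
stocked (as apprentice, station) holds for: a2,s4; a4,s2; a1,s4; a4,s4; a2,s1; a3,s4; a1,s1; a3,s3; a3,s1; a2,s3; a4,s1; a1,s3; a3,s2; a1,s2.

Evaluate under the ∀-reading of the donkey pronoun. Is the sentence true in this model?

"him" takes "an apprentice" as antecedent and "it" takes "a station"; both are donkey pronouns co-varying with the restrictor.
Strong reading: for every (c,s,a) with assigned(c,s,a), stocked(a,s).
Restrictor triples: (c1,s1,a2)→stocked(a2,s1) ✓  (c1,s2,a2)→stocked(a2,s2) ✗  (c1,s3,a4)→stocked(a4,s3) ✗  (c2,s1,a1)→stocked(a1,s1) ✓  (c2,s1,a3)→stocked(a3,s1) ✓  (c2,s3,a3)→stocked(a3,s3) ✓  (c2,s3,a4)→stocked(a4,s3) ✗  (c2,s4,a3)→stocked(a3,s4) ✓  (c3,s4,a1)→stocked(a1,s4) ✓  (c4,s2,a2)→stocked(a2,s2) ✗  (c4,s2,a4)→stocked(a4,s2) ✓  (c4,s3,a4)→stocked(a4,s3) ✗  (c4,s4,a3)→stocked(a3,s4) ✓
Counterexample: (c1,s2,a2) — stocked(a2,s2) does not hold.

False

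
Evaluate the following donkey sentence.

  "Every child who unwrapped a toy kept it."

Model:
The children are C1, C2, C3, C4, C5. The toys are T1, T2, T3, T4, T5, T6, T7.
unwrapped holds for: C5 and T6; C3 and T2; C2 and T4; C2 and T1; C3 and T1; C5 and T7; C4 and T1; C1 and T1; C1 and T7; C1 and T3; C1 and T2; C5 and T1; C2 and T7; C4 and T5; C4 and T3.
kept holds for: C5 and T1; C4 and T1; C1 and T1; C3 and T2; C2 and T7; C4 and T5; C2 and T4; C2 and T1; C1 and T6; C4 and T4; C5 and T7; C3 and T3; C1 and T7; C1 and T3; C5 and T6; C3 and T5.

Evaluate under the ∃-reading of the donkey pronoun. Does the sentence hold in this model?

"it" takes "a toy" as antecedent — a donkey pronoun bound across the clause boundary.
Weak reading: every child c with some unwrapped-toy has at least one unwrapped-toy t such that kept(c,t).
Per child: C1:✓  C2:✓  C3:✓  C4:✓  C5:✓
Every child in the restrictor has a witness.

True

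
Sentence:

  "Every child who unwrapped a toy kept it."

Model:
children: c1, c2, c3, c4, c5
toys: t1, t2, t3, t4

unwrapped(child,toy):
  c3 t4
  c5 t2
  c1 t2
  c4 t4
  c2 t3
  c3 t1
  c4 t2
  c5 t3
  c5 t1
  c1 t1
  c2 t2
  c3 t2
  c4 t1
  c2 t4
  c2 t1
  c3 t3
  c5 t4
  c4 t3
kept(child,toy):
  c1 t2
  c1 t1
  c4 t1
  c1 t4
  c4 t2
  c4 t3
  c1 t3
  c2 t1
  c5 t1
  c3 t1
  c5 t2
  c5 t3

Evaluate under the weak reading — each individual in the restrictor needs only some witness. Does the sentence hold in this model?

True

"it" takes "a toy" as antecedent — a donkey pronoun bound across the clause boundary.
Weak reading: every child c with some unwrapped-toy has at least one unwrapped-toy t such that kept(c,t).
Per child: c1:✓  c2:✓  c3:✓  c4:✓  c5:✓
Every child in the restrictor has a witness.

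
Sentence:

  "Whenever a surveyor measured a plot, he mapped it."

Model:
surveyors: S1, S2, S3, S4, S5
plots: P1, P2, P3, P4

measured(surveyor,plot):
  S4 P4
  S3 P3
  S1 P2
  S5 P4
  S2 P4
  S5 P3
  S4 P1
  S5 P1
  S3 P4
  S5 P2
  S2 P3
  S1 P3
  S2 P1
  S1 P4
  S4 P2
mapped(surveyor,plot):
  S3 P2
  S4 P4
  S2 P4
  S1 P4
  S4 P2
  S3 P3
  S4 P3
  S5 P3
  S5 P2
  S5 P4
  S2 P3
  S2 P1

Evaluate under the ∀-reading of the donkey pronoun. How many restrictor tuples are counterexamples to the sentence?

5

"it" takes "a plot" as antecedent — a donkey pronoun bound across the clause boundary.
Strong reading: for every (s,p) with measured(s,p), mapped(s,p).
Restrictor pairs: (S1,P2) ✗  (S1,P3) ✗  (S1,P4) ✓  (S2,P1) ✓  (S2,P3) ✓  (S2,P4) ✓  (S3,P3) ✓  (S3,P4) ✗  (S4,P1) ✗  (S4,P2) ✓  (S4,P4) ✓  (S5,P1) ✗  (S5,P2) ✓  (S5,P3) ✓  (S5,P4) ✓
Counterexamples (restrictor pairs failing the scope): 5.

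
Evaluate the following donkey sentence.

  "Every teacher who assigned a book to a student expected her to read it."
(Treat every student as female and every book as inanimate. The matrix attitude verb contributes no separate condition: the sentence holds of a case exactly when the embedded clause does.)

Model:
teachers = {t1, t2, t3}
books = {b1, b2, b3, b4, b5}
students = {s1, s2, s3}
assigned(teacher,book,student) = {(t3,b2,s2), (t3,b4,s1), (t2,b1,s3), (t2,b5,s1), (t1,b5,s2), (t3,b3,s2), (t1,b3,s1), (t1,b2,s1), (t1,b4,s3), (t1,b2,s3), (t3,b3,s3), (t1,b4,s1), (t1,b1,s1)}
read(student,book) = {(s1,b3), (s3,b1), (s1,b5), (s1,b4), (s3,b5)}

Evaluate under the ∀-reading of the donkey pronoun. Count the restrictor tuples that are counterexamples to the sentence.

"her" takes "a student" as antecedent and "it" takes "a book"; both are donkey pronouns co-varying with the restrictor.
Strong reading: for every (t,b,s) with assigned(t,b,s), read(s,b).
Restrictor triples: (t1,b1,s1)→read(s1,b1) ✗  (t1,b2,s1)→read(s1,b2) ✗  (t1,b2,s3)→read(s3,b2) ✗  (t1,b3,s1)→read(s1,b3) ✓  (t1,b4,s1)→read(s1,b4) ✓  (t1,b4,s3)→read(s3,b4) ✗  (t1,b5,s2)→read(s2,b5) ✗  (t2,b1,s3)→read(s3,b1) ✓  (t2,b5,s1)→read(s1,b5) ✓  (t3,b2,s2)→read(s2,b2) ✗  (t3,b3,s2)→read(s2,b3) ✗  (t3,b3,s3)→read(s3,b3) ✗  (t3,b4,s1)→read(s1,b4) ✓
Counterexamples (restrictor triples failing the scope): 8.

8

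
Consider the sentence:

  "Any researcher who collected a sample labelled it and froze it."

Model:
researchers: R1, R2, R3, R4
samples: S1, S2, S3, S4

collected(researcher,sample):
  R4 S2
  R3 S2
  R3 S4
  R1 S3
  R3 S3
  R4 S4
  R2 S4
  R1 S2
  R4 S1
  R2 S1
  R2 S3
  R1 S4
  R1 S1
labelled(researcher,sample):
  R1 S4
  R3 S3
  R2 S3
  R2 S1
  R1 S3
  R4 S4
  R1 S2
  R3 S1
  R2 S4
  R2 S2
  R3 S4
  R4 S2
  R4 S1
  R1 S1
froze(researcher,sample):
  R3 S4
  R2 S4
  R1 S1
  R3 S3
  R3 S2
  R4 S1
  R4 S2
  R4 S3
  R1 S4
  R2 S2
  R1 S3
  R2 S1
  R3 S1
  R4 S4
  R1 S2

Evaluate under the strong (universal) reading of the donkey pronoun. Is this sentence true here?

False

"it" takes "a sample" as antecedent — a donkey pronoun bound across the clause boundary.
Strong reading: for every (r,s) with collected(r,s), labelled(r,s) ∧ froze(r,s).
Restrictor pairs: (R1,S1) ✓  (R1,S2) ✓  (R1,S3) ✓  (R1,S4) ✓  (R2,S1) ✓  (R2,S3) ✗  (R2,S4) ✓  (R3,S2) ✗  (R3,S3) ✓  (R3,S4) ✓  (R4,S1) ✓  (R4,S2) ✓  (R4,S4) ✓
Counterexample: (R2,S3) is in collected but fails the scope.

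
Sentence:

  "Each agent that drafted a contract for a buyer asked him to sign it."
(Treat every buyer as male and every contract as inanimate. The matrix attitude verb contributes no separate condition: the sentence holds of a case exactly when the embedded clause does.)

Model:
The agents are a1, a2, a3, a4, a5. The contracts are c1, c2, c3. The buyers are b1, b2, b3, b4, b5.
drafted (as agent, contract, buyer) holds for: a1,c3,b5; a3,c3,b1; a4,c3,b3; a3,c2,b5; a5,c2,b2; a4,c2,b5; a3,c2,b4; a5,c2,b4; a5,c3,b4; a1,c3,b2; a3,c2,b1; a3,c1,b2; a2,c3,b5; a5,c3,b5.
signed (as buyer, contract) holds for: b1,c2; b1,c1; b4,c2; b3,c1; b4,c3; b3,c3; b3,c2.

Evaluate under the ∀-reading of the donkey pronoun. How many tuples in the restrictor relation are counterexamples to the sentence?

"him" takes "a buyer" as antecedent and "it" takes "a contract"; both are donkey pronouns co-varying with the restrictor.
Strong reading: for every (a,c,b) with drafted(a,c,b), signed(b,c).
Restrictor triples: (a1,c3,b2)→signed(b2,c3) ✗  (a1,c3,b5)→signed(b5,c3) ✗  (a2,c3,b5)→signed(b5,c3) ✗  (a3,c1,b2)→signed(b2,c1) ✗  (a3,c2,b1)→signed(b1,c2) ✓  (a3,c2,b4)→signed(b4,c2) ✓  (a3,c2,b5)→signed(b5,c2) ✗  (a3,c3,b1)→signed(b1,c3) ✗  (a4,c2,b5)→signed(b5,c2) ✗  (a4,c3,b3)→signed(b3,c3) ✓  (a5,c2,b2)→signed(b2,c2) ✗  (a5,c2,b4)→signed(b4,c2) ✓  (a5,c3,b4)→signed(b4,c3) ✓  (a5,c3,b5)→signed(b5,c3) ✗
Counterexamples (restrictor triples failing the scope): 9.

9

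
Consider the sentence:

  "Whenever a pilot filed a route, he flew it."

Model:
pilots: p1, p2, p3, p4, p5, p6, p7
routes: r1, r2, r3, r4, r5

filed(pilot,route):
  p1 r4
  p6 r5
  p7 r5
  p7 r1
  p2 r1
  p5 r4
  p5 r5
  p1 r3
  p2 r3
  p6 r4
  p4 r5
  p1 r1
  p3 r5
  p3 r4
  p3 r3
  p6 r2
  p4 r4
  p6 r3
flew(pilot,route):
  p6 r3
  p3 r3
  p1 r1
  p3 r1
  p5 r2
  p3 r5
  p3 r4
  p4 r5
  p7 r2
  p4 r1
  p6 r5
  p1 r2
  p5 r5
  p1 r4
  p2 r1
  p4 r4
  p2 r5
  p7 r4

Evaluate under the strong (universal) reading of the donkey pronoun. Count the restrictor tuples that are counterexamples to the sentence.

7

"it" takes "a route" as antecedent — a donkey pronoun bound across the clause boundary.
Strong reading: for every (p,r) with filed(p,r), flew(p,r).
Restrictor pairs: (p1,r1) ✓  (p1,r3) ✗  (p1,r4) ✓  (p2,r1) ✓  (p2,r3) ✗  (p3,r3) ✓  (p3,r4) ✓  (p3,r5) ✓  (p4,r4) ✓  (p4,r5) ✓  (p5,r4) ✗  (p5,r5) ✓  (p6,r2) ✗  (p6,r3) ✓  (p6,r4) ✗  (p6,r5) ✓  (p7,r1) ✗  (p7,r5) ✗
Counterexamples (restrictor pairs failing the scope): 7.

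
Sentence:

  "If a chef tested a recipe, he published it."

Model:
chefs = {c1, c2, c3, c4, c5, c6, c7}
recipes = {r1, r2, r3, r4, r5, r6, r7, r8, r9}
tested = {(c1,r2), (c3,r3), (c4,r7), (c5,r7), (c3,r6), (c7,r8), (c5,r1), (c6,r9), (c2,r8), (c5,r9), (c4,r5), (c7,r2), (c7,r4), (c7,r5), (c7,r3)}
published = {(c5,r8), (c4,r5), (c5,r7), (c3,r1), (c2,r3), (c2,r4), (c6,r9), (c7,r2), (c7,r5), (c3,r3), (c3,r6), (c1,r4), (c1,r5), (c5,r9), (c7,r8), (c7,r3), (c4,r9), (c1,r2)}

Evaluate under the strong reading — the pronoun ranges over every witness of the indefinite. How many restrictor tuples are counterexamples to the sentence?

"it" takes "a recipe" as antecedent — a donkey pronoun bound across the clause boundary.
Strong reading: for every (c,r) with tested(c,r), published(c,r).
Restrictor pairs: (c1,r2) ✓  (c2,r8) ✗  (c3,r3) ✓  (c3,r6) ✓  (c4,r5) ✓  (c4,r7) ✗  (c5,r1) ✗  (c5,r7) ✓  (c5,r9) ✓  (c6,r9) ✓  (c7,r2) ✓  (c7,r3) ✓  (c7,r4) ✗  (c7,r5) ✓  (c7,r8) ✓
Counterexamples (restrictor pairs failing the scope): 4.

4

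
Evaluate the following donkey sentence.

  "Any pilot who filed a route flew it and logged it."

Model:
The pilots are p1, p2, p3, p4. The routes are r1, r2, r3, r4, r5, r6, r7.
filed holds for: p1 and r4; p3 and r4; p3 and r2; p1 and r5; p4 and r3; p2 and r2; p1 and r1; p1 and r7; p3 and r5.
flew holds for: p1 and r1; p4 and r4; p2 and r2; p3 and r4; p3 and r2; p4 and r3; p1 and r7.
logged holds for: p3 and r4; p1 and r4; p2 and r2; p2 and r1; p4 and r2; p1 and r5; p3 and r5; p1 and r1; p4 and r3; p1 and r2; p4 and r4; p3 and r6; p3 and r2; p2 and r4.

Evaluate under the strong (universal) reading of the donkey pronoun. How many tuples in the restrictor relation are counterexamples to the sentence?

4

"it" takes "a route" as antecedent — a donkey pronoun bound across the clause boundary.
Strong reading: for every (p,r) with filed(p,r), flew(p,r) ∧ logged(p,r).
Restrictor pairs: (p1,r1) ✓  (p1,r4) ✗  (p1,r5) ✗  (p1,r7) ✗  (p2,r2) ✓  (p3,r2) ✓  (p3,r4) ✓  (p3,r5) ✗  (p4,r3) ✓
Counterexamples (restrictor pairs failing the scope): 4.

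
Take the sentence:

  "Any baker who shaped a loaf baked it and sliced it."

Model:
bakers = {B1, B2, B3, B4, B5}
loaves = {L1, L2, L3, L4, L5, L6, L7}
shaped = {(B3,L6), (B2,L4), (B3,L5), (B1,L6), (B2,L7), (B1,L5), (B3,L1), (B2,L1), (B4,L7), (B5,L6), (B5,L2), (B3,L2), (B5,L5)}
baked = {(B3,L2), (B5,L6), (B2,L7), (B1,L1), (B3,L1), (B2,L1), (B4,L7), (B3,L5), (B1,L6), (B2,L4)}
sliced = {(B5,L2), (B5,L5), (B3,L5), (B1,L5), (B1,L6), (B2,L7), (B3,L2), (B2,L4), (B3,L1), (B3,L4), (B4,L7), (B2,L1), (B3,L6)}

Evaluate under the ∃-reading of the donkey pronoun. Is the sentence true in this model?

False

"it" takes "a loaf" as antecedent — a donkey pronoun bound across the clause boundary.
Weak reading: every baker b with some shaped-loaf has at least one shaped-loaf l such that baked(b,l) ∧ sliced(b,l).
Per baker: B1:✓  B2:✓  B3:✓  B4:✓  B5:✗
B5 has no witness among its shaped-loaves.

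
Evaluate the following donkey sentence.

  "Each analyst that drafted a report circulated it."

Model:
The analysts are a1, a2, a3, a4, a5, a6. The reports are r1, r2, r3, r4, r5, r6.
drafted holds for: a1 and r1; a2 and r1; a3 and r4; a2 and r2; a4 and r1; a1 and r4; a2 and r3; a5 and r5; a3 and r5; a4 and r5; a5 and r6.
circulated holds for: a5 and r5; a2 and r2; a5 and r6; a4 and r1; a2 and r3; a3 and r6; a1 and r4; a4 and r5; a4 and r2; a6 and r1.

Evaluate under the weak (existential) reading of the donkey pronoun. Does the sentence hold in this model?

False

"it" takes "a report" as antecedent — a donkey pronoun bound across the clause boundary.
Weak reading: every analyst a with some drafted-report has at least one drafted-report r such that circulated(a,r).
Per analyst: a1:✓  a2:✓  a3:✗  a4:✓  a5:✓
a3 has no witness among its drafted-reports.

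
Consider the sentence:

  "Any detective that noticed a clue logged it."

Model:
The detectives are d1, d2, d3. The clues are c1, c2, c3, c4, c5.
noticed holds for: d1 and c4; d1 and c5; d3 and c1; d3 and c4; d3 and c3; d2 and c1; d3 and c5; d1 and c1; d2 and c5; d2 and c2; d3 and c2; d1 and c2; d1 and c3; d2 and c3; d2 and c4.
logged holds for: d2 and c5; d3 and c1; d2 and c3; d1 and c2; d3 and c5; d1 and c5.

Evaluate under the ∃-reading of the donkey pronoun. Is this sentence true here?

True

"it" takes "a clue" as antecedent — a donkey pronoun bound across the clause boundary.
Weak reading: every detective d with some noticed-clue has at least one noticed-clue c such that logged(d,c).
Per detective: d1:✓  d2:✓  d3:✓
Every detective in the restrictor has a witness.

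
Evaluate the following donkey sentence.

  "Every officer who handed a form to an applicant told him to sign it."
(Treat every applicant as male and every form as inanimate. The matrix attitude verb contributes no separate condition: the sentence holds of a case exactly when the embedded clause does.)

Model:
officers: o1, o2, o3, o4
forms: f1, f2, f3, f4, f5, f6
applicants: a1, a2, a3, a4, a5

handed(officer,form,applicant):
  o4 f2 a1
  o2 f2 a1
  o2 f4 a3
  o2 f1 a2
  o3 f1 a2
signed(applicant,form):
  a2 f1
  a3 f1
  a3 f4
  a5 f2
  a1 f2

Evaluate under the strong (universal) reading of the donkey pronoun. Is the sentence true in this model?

"him" takes "an applicant" as antecedent and "it" takes "a form"; both are donkey pronouns co-varying with the restrictor.
Strong reading: for every (o,f,a) with handed(o,f,a), signed(a,f).
Restrictor triples: (o2,f1,a2)→signed(a2,f1) ✓  (o2,f2,a1)→signed(a1,f2) ✓  (o2,f4,a3)→signed(a3,f4) ✓  (o3,f1,a2)→signed(a2,f1) ✓  (o4,f2,a1)→signed(a1,f2) ✓
Every restrictor triple satisfies the scope.

True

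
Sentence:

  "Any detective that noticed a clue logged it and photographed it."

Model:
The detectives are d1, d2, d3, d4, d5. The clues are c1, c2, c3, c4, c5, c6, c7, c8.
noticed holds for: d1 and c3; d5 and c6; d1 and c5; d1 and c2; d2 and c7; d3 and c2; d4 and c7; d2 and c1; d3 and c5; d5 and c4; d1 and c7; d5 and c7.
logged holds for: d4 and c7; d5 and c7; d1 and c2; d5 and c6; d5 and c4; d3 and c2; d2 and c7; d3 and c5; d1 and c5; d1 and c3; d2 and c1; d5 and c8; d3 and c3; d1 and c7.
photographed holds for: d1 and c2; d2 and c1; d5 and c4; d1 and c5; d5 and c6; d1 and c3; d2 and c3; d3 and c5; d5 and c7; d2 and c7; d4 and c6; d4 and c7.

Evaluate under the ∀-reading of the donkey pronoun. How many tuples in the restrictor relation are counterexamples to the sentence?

2

"it" takes "a clue" as antecedent — a donkey pronoun bound across the clause boundary.
Strong reading: for every (d,c) with noticed(d,c), logged(d,c) ∧ photographed(d,c).
Restrictor pairs: (d1,c2) ✓  (d1,c3) ✓  (d1,c5) ✓  (d1,c7) ✗  (d2,c1) ✓  (d2,c7) ✓  (d3,c2) ✗  (d3,c5) ✓  (d4,c7) ✓  (d5,c4) ✓  (d5,c6) ✓  (d5,c7) ✓
Counterexamples (restrictor pairs failing the scope): 2.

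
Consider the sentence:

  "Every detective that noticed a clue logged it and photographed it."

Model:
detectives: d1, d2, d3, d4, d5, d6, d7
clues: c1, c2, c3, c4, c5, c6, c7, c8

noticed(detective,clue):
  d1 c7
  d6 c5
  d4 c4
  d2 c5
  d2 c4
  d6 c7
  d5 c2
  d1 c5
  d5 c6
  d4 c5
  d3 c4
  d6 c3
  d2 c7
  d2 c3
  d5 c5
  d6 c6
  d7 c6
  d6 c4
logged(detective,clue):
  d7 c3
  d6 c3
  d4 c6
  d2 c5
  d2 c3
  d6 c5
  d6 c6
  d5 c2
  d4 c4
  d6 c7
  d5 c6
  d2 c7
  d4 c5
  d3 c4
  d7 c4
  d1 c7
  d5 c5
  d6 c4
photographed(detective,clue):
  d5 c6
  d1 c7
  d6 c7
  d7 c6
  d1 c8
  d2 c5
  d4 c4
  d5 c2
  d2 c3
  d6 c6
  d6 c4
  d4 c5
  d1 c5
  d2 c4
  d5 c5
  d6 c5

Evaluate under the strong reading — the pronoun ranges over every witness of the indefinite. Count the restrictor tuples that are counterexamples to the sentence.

6

"it" takes "a clue" as antecedent — a donkey pronoun bound across the clause boundary.
Strong reading: for every (d,c) with noticed(d,c), logged(d,c) ∧ photographed(d,c).
Restrictor pairs: (d1,c5) ✗  (d1,c7) ✓  (d2,c3) ✓  (d2,c4) ✗  (d2,c5) ✓  (d2,c7) ✗  (d3,c4) ✗  (d4,c4) ✓  (d4,c5) ✓  (d5,c2) ✓  (d5,c5) ✓  (d5,c6) ✓  (d6,c3) ✗  (d6,c4) ✓  (d6,c5) ✓  (d6,c6) ✓  (d6,c7) ✓  (d7,c6) ✗
Counterexamples (restrictor pairs failing the scope): 6.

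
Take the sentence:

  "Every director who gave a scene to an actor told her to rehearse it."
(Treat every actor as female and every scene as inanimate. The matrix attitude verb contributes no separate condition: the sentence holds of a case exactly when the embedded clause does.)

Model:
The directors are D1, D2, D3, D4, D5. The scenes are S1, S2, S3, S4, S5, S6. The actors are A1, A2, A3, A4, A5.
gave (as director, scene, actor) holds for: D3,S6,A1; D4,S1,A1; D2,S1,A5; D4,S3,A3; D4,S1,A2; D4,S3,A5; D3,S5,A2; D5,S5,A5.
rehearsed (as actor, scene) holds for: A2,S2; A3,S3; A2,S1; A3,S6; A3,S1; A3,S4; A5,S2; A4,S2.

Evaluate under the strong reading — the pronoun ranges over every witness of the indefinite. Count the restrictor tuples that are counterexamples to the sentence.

6

"her" takes "an actor" as antecedent and "it" takes "a scene"; both are donkey pronouns co-varying with the restrictor.
Strong reading: for every (d,s,a) with gave(d,s,a), rehearsed(a,s).
Restrictor triples: (D2,S1,A5)→rehearsed(A5,S1) ✗  (D3,S5,A2)→rehearsed(A2,S5) ✗  (D3,S6,A1)→rehearsed(A1,S6) ✗  (D4,S1,A1)→rehearsed(A1,S1) ✗  (D4,S1,A2)→rehearsed(A2,S1) ✓  (D4,S3,A3)→rehearsed(A3,S3) ✓  (D4,S3,A5)→rehearsed(A5,S3) ✗  (D5,S5,A5)→rehearsed(A5,S5) ✗
Counterexamples (restrictor triples failing the scope): 6.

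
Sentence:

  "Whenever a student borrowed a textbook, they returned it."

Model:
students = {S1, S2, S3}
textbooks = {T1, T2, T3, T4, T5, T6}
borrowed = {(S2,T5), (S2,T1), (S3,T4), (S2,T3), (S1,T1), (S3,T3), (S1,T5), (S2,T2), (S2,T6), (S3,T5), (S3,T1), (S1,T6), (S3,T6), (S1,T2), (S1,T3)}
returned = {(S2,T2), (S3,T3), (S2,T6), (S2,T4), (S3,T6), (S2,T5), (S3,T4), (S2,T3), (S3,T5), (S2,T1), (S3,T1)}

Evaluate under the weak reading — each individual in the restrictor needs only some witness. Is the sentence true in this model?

"it" takes "a textbook" as antecedent — a donkey pronoun bound across the clause boundary.
Weak reading: every student s with some borrowed-textbook has at least one borrowed-textbook t such that returned(s,t).
Per student: S1:✗  S2:✓  S3:✓
S1 has no witness among its borrowed-textbooks.

False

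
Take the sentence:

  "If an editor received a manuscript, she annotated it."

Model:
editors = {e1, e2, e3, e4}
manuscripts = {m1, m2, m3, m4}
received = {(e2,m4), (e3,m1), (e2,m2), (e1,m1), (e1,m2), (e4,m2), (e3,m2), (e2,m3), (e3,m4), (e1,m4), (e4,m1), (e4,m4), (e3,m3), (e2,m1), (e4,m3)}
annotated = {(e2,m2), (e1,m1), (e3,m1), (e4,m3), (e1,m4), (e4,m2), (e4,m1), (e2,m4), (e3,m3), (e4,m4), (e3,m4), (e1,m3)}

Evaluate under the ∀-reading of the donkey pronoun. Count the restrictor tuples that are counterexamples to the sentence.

4

"it" takes "a manuscript" as antecedent — a donkey pronoun bound across the clause boundary.
Strong reading: for every (e,m) with received(e,m), annotated(e,m).
Restrictor pairs: (e1,m1) ✓  (e1,m2) ✗  (e1,m4) ✓  (e2,m1) ✗  (e2,m2) ✓  (e2,m3) ✗  (e2,m4) ✓  (e3,m1) ✓  (e3,m2) ✗  (e3,m3) ✓  (e3,m4) ✓  (e4,m1) ✓  (e4,m2) ✓  (e4,m3) ✓  (e4,m4) ✓
Counterexamples (restrictor pairs failing the scope): 4.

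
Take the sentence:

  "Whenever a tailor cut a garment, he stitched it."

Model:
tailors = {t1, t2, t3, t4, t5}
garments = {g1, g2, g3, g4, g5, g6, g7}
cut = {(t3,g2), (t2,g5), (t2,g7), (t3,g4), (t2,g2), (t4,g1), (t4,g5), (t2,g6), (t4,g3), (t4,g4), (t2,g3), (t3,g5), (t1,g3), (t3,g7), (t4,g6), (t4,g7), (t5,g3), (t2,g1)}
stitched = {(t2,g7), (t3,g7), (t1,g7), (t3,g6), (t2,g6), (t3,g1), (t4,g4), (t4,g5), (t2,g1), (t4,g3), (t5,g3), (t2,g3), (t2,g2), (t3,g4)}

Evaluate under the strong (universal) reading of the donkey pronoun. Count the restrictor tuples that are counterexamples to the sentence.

"it" takes "a garment" as antecedent — a donkey pronoun bound across the clause boundary.
Strong reading: for every (t,g) with cut(t,g), stitched(t,g).
Restrictor pairs: (t1,g3) ✗  (t2,g1) ✓  (t2,g2) ✓  (t2,g3) ✓  (t2,g5) ✗  (t2,g6) ✓  (t2,g7) ✓  (t3,g2) ✗  (t3,g4) ✓  (t3,g5) ✗  (t3,g7) ✓  (t4,g1) ✗  (t4,g3) ✓  (t4,g4) ✓  (t4,g5) ✓  (t4,g6) ✗  (t4,g7) ✗  (t5,g3) ✓
Counterexamples (restrictor pairs failing the scope): 7.

7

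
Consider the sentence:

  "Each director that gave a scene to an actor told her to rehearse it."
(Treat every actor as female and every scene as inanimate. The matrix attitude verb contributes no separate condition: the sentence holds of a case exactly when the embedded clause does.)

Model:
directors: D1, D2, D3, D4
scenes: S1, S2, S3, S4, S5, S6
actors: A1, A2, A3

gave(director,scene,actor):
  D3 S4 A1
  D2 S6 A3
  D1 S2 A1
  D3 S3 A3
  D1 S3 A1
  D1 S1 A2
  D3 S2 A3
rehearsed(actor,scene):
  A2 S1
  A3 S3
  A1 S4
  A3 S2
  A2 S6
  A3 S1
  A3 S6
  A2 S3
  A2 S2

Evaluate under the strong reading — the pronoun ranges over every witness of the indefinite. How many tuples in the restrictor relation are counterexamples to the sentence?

2

"her" takes "an actor" as antecedent and "it" takes "a scene"; both are donkey pronouns co-varying with the restrictor.
Strong reading: for every (d,s,a) with gave(d,s,a), rehearsed(a,s).
Restrictor triples: (D1,S1,A2)→rehearsed(A2,S1) ✓  (D1,S2,A1)→rehearsed(A1,S2) ✗  (D1,S3,A1)→rehearsed(A1,S3) ✗  (D2,S6,A3)→rehearsed(A3,S6) ✓  (D3,S2,A3)→rehearsed(A3,S2) ✓  (D3,S3,A3)→rehearsed(A3,S3) ✓  (D3,S4,A1)→rehearsed(A1,S4) ✓
Counterexamples (restrictor triples failing the scope): 2.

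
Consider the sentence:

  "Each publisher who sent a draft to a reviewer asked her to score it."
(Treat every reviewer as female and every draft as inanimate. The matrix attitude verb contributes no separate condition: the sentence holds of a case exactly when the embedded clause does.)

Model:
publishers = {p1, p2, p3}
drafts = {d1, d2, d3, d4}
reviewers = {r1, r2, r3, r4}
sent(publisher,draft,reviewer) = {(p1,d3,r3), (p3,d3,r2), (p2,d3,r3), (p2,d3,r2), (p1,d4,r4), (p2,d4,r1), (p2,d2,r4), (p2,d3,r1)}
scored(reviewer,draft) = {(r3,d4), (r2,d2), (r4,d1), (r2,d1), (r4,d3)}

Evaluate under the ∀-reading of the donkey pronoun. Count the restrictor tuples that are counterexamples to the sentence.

8

"her" takes "a reviewer" as antecedent and "it" takes "a draft"; both are donkey pronouns co-varying with the restrictor.
Strong reading: for every (p,d,r) with sent(p,d,r), scored(r,d).
Restrictor triples: (p1,d3,r3)→scored(r3,d3) ✗  (p1,d4,r4)→scored(r4,d4) ✗  (p2,d2,r4)→scored(r4,d2) ✗  (p2,d3,r1)→scored(r1,d3) ✗  (p2,d3,r2)→scored(r2,d3) ✗  (p2,d3,r3)→scored(r3,d3) ✗  (p2,d4,r1)→scored(r1,d4) ✗  (p3,d3,r2)→scored(r2,d3) ✗
Counterexamples (restrictor triples failing the scope): 8.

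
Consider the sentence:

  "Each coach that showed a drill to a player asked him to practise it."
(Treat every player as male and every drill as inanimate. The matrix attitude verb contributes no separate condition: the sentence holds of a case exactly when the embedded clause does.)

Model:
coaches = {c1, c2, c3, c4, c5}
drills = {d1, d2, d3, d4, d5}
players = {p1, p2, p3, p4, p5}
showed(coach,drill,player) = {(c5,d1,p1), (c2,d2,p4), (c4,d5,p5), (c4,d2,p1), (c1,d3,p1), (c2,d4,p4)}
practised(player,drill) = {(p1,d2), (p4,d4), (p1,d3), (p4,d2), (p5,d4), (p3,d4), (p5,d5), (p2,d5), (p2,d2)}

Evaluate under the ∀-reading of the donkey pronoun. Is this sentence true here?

False

"him" takes "a player" as antecedent and "it" takes "a drill"; both are donkey pronouns co-varying with the restrictor.
Strong reading: for every (c,d,p) with showed(c,d,p), practised(p,d).
Restrictor triples: (c1,d3,p1)→practised(p1,d3) ✓  (c2,d2,p4)→practised(p4,d2) ✓  (c2,d4,p4)→practised(p4,d4) ✓  (c4,d2,p1)→practised(p1,d2) ✓  (c4,d5,p5)→practised(p5,d5) ✓  (c5,d1,p1)→practised(p1,d1) ✗
Counterexample: (c5,d1,p1) — practised(p1,d1) does not hold.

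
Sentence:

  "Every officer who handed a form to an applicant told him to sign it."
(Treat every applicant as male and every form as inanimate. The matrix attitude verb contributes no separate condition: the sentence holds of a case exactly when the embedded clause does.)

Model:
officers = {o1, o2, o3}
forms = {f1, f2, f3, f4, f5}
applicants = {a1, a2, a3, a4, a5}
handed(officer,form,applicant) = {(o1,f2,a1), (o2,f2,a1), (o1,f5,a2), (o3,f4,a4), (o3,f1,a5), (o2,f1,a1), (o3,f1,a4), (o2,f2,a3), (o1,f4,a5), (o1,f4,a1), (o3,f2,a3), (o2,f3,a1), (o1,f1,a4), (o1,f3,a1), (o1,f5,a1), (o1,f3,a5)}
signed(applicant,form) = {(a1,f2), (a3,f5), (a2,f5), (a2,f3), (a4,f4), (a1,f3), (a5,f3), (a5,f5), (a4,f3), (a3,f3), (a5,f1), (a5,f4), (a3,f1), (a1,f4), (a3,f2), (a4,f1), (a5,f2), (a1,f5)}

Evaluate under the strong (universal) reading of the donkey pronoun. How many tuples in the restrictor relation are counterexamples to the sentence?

1

"him" takes "an applicant" as antecedent and "it" takes "a form"; both are donkey pronouns co-varying with the restrictor.
Strong reading: for every (o,f,a) with handed(o,f,a), signed(a,f).
Restrictor triples: (o1,f1,a4)→signed(a4,f1) ✓  (o1,f2,a1)→signed(a1,f2) ✓  (o1,f3,a1)→signed(a1,f3) ✓  (o1,f3,a5)→signed(a5,f3) ✓  (o1,f4,a1)→signed(a1,f4) ✓  (o1,f4,a5)→signed(a5,f4) ✓  (o1,f5,a1)→signed(a1,f5) ✓  (o1,f5,a2)→signed(a2,f5) ✓  (o2,f1,a1)→signed(a1,f1) ✗  (o2,f2,a1)→signed(a1,f2) ✓  (o2,f2,a3)→signed(a3,f2) ✓  (o2,f3,a1)→signed(a1,f3) ✓  (o3,f1,a4)→signed(a4,f1) ✓  (o3,f1,a5)→signed(a5,f1) ✓  (o3,f2,a3)→signed(a3,f2) ✓  (o3,f4,a4)→signed(a4,f4) ✓
Counterexamples (restrictor triples failing the scope): 1.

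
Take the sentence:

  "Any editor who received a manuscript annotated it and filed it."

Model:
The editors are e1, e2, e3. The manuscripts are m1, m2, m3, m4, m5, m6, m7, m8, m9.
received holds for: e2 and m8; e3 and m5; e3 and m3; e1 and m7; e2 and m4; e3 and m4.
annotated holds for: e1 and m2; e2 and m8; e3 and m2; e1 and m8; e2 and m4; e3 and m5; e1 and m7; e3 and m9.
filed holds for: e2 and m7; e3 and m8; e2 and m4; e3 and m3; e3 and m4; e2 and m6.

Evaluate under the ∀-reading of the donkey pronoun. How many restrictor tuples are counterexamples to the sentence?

5

"it" takes "a manuscript" as antecedent — a donkey pronoun bound across the clause boundary.
Strong reading: for every (e,m) with received(e,m), annotated(e,m) ∧ filed(e,m).
Restrictor pairs: (e1,m7) ✗  (e2,m4) ✓  (e2,m8) ✗  (e3,m3) ✗  (e3,m4) ✗  (e3,m5) ✗
Counterexamples (restrictor pairs failing the scope): 5.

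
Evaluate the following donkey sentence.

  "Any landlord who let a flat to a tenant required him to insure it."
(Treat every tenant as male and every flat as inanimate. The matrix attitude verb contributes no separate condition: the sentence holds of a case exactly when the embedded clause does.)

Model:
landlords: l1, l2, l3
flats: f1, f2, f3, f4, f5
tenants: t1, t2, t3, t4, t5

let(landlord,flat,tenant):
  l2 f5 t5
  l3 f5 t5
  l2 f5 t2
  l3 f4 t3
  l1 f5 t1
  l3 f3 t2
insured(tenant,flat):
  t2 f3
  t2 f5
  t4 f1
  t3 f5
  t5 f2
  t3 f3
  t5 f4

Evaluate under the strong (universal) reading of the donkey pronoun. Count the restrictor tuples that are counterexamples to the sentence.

"him" takes "a tenant" as antecedent and "it" takes "a flat"; both are donkey pronouns co-varying with the restrictor.
Strong reading: for every (l,f,t) with let(l,f,t), insured(t,f).
Restrictor triples: (l1,f5,t1)→insured(t1,f5) ✗  (l2,f5,t2)→insured(t2,f5) ✓  (l2,f5,t5)→insured(t5,f5) ✗  (l3,f3,t2)→insured(t2,f3) ✓  (l3,f4,t3)→insured(t3,f4) ✗  (l3,f5,t5)→insured(t5,f5) ✗
Counterexamples (restrictor triples failing the scope): 4.

4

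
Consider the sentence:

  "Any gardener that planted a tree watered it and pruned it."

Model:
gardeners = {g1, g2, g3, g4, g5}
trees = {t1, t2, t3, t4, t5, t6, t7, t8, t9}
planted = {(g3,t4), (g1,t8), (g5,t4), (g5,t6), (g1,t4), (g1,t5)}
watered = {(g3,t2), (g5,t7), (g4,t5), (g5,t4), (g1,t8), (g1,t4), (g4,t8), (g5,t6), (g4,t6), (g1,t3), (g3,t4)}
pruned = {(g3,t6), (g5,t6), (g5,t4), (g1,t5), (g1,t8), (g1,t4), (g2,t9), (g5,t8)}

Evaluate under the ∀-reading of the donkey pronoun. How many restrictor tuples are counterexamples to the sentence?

2

"it" takes "a tree" as antecedent — a donkey pronoun bound across the clause boundary.
Strong reading: for every (g,t) with planted(g,t), watered(g,t) ∧ pruned(g,t).
Restrictor pairs: (g1,t4) ✓  (g1,t5) ✗  (g1,t8) ✓  (g3,t4) ✗  (g5,t4) ✓  (g5,t6) ✓
Counterexamples (restrictor pairs failing the scope): 2.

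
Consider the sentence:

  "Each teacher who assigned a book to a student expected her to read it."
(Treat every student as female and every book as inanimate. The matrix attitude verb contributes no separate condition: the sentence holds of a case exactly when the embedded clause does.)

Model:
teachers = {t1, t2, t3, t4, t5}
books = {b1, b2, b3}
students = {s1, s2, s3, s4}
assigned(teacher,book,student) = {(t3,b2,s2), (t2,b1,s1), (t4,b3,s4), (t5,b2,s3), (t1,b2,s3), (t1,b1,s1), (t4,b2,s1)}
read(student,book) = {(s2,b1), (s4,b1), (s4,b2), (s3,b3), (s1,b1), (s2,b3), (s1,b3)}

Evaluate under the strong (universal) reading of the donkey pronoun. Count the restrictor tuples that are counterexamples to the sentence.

5

"her" takes "a student" as antecedent and "it" takes "a book"; both are donkey pronouns co-varying with the restrictor.
Strong reading: for every (t,b,s) with assigned(t,b,s), read(s,b).
Restrictor triples: (t1,b1,s1)→read(s1,b1) ✓  (t1,b2,s3)→read(s3,b2) ✗  (t2,b1,s1)→read(s1,b1) ✓  (t3,b2,s2)→read(s2,b2) ✗  (t4,b2,s1)→read(s1,b2) ✗  (t4,b3,s4)→read(s4,b3) ✗  (t5,b2,s3)→read(s3,b2) ✗
Counterexamples (restrictor triples failing the scope): 5.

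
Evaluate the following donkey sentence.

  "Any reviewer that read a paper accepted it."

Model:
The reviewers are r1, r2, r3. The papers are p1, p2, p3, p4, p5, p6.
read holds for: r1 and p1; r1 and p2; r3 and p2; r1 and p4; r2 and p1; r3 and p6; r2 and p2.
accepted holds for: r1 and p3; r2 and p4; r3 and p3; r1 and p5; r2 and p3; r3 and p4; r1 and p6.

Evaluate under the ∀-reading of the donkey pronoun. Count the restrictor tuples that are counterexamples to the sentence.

7

"it" takes "a paper" as antecedent — a donkey pronoun bound across the clause boundary.
Strong reading: for every (r,p) with read(r,p), accepted(r,p).
Restrictor pairs: (r1,p1) ✗  (r1,p2) ✗  (r1,p4) ✗  (r2,p1) ✗  (r2,p2) ✗  (r3,p2) ✗  (r3,p6) ✗
Counterexamples (restrictor pairs failing the scope): 7.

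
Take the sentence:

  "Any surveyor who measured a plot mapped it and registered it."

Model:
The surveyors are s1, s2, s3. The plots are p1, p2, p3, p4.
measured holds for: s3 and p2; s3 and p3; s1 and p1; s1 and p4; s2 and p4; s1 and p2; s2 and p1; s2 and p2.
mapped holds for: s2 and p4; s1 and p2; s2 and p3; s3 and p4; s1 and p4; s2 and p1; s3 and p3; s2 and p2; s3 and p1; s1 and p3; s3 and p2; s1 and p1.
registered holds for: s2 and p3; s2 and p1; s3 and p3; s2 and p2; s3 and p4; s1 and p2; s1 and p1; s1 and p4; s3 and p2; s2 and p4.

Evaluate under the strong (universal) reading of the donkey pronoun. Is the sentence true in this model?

True

"it" takes "a plot" as antecedent — a donkey pronoun bound across the clause boundary.
Strong reading: for every (s,p) with measured(s,p), mapped(s,p) ∧ registered(s,p).
Restrictor pairs: (s1,p1) ✓  (s1,p2) ✓  (s1,p4) ✓  (s2,p1) ✓  (s2,p2) ✓  (s2,p4) ✓  (s3,p2) ✓  (s3,p3) ✓
Every restrictor pair satisfies the scope.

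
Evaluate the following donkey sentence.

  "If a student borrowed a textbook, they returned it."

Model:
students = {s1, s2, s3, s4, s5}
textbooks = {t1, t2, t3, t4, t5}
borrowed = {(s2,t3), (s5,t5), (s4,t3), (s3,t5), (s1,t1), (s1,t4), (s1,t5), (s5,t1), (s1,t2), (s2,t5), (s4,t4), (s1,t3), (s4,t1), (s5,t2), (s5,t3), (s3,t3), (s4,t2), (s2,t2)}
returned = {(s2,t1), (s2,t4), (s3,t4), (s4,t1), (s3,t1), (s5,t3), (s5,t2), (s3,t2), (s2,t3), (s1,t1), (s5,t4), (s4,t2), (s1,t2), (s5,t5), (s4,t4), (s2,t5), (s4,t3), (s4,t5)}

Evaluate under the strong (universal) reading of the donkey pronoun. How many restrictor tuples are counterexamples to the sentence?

"it" takes "a textbook" as antecedent — a donkey pronoun bound across the clause boundary.
Strong reading: for every (s,t) with borrowed(s,t), returned(s,t).
Restrictor pairs: (s1,t1) ✓  (s1,t2) ✓  (s1,t3) ✗  (s1,t4) ✗  (s1,t5) ✗  (s2,t2) ✗  (s2,t3) ✓  (s2,t5) ✓  (s3,t3) ✗  (s3,t5) ✗  (s4,t1) ✓  (s4,t2) ✓  (s4,t3) ✓  (s4,t4) ✓  (s5,t1) ✗  (s5,t2) ✓  (s5,t3) ✓  (s5,t5) ✓
Counterexamples (restrictor pairs failing the scope): 7.

7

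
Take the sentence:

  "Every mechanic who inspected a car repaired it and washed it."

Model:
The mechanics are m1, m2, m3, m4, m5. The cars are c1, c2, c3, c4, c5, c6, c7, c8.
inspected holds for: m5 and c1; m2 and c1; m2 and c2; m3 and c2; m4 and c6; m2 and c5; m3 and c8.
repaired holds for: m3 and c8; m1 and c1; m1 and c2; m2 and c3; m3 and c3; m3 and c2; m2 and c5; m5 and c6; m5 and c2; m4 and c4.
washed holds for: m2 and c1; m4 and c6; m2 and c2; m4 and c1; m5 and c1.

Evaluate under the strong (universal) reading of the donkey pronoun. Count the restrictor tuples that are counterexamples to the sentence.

"it" takes "a car" as antecedent — a donkey pronoun bound across the clause boundary.
Strong reading: for every (m,c) with inspected(m,c), repaired(m,c) ∧ washed(m,c).
Restrictor pairs: (m2,c1) ✗  (m2,c2) ✗  (m2,c5) ✗  (m3,c2) ✗  (m3,c8) ✗  (m4,c6) ✗  (m5,c1) ✗
Counterexamples (restrictor pairs failing the scope): 7.

7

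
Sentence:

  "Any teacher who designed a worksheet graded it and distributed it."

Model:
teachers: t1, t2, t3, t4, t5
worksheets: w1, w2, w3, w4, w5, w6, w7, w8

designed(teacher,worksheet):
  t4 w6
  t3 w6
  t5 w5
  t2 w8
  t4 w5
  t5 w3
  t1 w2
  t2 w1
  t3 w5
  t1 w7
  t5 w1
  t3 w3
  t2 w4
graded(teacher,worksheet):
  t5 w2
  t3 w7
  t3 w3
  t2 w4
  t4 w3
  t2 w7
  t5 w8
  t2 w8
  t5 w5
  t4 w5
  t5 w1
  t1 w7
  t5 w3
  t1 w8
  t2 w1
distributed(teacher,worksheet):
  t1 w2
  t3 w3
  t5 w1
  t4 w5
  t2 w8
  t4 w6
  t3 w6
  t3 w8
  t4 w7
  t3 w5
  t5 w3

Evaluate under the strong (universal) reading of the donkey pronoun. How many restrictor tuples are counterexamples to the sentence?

"it" takes "a worksheet" as antecedent — a donkey pronoun bound across the clause boundary.
Strong reading: for every (t,w) with designed(t,w), graded(t,w) ∧ distributed(t,w).
Restrictor pairs: (t1,w2) ✗  (t1,w7) ✗  (t2,w1) ✗  (t2,w4) ✗  (t2,w8) ✓  (t3,w3) ✓  (t3,w5) ✗  (t3,w6) ✗  (t4,w5) ✓  (t4,w6) ✗  (t5,w1) ✓  (t5,w3) ✓  (t5,w5) ✗
Counterexamples (restrictor pairs failing the scope): 8.

8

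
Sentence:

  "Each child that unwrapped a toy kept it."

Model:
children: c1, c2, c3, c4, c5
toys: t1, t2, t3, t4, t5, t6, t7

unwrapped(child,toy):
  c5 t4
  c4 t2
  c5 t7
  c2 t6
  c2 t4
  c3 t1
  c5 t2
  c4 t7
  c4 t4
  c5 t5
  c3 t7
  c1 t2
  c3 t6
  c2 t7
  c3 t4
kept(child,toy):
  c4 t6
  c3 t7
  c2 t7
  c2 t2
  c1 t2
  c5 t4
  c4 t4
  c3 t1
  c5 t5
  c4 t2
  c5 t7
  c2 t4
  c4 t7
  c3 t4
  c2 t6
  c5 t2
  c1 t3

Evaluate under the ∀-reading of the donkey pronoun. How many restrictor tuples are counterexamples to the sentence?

"it" takes "a toy" as antecedent — a donkey pronoun bound across the clause boundary.
Strong reading: for every (c,t) with unwrapped(c,t), kept(c,t).
Restrictor pairs: (c1,t2) ✓  (c2,t4) ✓  (c2,t6) ✓  (c2,t7) ✓  (c3,t1) ✓  (c3,t4) ✓  (c3,t6) ✗  (c3,t7) ✓  (c4,t2) ✓  (c4,t4) ✓  (c4,t7) ✓  (c5,t2) ✓  (c5,t4) ✓  (c5,t5) ✓  (c5,t7) ✓
Counterexamples (restrictor pairs failing the scope): 1.

1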